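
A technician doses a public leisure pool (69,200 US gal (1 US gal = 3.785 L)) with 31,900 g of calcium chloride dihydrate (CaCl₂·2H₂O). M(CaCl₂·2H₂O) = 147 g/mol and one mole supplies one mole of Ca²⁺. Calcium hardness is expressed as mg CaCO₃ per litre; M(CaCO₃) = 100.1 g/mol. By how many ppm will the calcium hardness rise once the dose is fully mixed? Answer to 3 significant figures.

82.9 ppm

Volume: 69,200 US gal × 3.785 L/gal = 261,922 L.
Moles of Ca²⁺: 31,900 g ÷ 147 g/mol = 217 mol.
As CaCO₃: 217 mol × 100.1 g/mol = 21,720 g.
Rise: 21,720 g / 261,922 L × 1000 = 82.93 mg/L.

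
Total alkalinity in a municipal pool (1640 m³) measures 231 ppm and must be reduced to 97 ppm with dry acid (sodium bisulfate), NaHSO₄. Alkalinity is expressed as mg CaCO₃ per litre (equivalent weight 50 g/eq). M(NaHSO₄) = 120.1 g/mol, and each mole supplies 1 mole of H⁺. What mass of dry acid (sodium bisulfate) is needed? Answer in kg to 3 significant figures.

528 kg

Volume: 1640 m³ = 1,640,000 L.
Alkalinity to neutralize: (231 − 97) = 134 mg/L as CaCO₃ × 1,640,000 L = 219,800 g as CaCO₃.
Equivalents of H⁺ required: 219,800 ÷ 50 g/eq = 4395 eq = 4395 mol NaHSO₄.
Mass of NaHSO₄: 4395 × 120.1 = 527,900 g.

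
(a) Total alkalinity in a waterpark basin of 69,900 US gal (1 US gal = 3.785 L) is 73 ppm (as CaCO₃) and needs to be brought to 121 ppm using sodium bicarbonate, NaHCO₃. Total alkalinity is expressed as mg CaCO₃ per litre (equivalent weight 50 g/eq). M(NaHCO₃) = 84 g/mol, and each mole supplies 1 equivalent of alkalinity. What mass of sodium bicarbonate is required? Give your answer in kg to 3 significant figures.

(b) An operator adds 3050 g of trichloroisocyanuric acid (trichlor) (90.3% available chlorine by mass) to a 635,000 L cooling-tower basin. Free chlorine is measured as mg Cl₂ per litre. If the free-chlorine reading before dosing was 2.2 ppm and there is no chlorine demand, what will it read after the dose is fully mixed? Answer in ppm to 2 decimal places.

(a) 21.3 kg; (b) 6.54 ppm

(a) Volume: 69,900 US gal × 3.785 L/gal = 264,572 L.
(a) Alkalinity to add: (121 − 73) = 48 mg/L as CaCO₃ × 264,572 L = 12,700 g as CaCO₃.
(a) Equivalents: 12,700 g ÷ 50 g/eq = 254 eq.
(a) NaHCO₃ supplies 1 eq per mole → 254 mol.
(a) Mass: 254 mol × 84 g/mol = 21,340 g.

(b) Available chlorine delivered: 3050 g × 0.903 = 2754 g as Cl₂.
(b) Concentration rise: 2754 g / 635,000 L = 4.337 mg/L = 4.34 ppm.
(b) Final FC: 2.2 + 4.34 = 6.54 ppm.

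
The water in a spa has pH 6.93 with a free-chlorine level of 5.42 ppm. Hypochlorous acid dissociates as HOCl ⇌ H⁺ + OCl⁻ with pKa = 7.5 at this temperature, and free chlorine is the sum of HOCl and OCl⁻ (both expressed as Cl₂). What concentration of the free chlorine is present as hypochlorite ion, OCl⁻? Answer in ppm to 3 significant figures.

1.15 ppm

[OCl⁻]/[HOCl] = 10^(pH − pKa) = 10^(6.93 − 7.5) = 10^-0.57 = 0.2692.
Fraction as HOCl = 1 / (1 + 0.2692) = 0.7879.
OCl⁻ = (1 − 0.7879) × 5.42 ppm = 1.149 ppm.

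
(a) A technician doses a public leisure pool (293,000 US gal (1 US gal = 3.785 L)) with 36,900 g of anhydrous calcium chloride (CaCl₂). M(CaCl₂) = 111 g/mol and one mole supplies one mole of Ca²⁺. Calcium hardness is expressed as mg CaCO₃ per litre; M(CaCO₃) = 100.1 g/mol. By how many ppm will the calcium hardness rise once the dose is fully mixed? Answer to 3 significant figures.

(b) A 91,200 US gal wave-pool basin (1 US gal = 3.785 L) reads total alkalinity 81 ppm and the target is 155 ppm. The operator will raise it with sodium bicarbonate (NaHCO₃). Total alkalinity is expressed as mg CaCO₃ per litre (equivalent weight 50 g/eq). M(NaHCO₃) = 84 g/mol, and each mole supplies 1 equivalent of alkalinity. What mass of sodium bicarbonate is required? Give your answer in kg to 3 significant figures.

(a) 30.0 ppm; (b) 42.9 kg

(a) Volume: 293,000 US gal × 3.785 L/gal = 1,109,005 L.
(a) Moles of Ca²⁺: 36,900 g ÷ 111 g/mol = 332.4 mol.
(a) As CaCO₃: 332.4 mol × 100.1 g/mol = 33,280 g.
(a) Rise: 33,280 g / 1,109,005 L × 1000 = 30.01 mg/L.

(b) Volume: 91,200 US gal × 3.785 L/gal = 345,192 L.
(b) Alkalinity to add: (155 − 81) = 74 mg/L as CaCO₃ × 345,192 L = 25,540 g as CaCO₃.
(b) Equivalents: 25,540 g ÷ 50 g/eq = 510.9 eq.
(b) NaHCO₃ supplies 1 eq per mole → 510.9 mol.
(b) Mass: 510.9 mol × 84 g/mol = 42,910 g.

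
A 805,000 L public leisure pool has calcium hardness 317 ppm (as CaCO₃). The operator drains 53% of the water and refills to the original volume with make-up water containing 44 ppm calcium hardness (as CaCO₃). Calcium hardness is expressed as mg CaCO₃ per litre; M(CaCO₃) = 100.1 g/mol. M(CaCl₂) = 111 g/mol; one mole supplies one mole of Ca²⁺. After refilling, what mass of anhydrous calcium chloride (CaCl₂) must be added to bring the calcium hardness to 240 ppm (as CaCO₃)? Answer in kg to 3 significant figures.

60.4 kg

After draining 53% and refilling: 317 × 0.47 + 44 × 0.53 = 172.31 ppm.
Deficit to target: 240 − 172.31 = 67.69 mg/L.
As CaCO₃: 67.69 mg/L × 805,000 L = 54,490 g; ÷ 100.1 = 544.4 mol Ca²⁺.
Mass: 544.4 × 111 = 60,420 g.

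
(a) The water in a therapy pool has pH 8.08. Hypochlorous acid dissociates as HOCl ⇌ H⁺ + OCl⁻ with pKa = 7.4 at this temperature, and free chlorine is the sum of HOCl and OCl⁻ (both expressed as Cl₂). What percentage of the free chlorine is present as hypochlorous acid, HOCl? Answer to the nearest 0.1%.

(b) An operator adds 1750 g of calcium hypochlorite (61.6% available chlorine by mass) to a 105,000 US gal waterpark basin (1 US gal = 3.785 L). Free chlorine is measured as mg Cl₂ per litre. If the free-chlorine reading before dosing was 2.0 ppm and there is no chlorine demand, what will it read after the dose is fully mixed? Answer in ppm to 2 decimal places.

(a) 17.3%; (b) 4.71 ppm

(a) [OCl⁻]/[HOCl] = 10^(pH − pKa) = 10^(8.08 − 7.4) = 10^0.68 = 4.786.
(a) Fraction as HOCl = 1 / (1 + 4.786) = 0.1728.

(b) Volume: 105,000 US gal × 3.785 L/gal = 397,425 L.
(b) Available chlorine delivered: 1750 g × 0.616 = 1078 g as Cl₂.
(b) Concentration rise: 1078 g / 397,425 L = 2.712 mg/L = 2.71 ppm.
(b) Final FC: 2.0 + 2.71 = 4.71 ppm.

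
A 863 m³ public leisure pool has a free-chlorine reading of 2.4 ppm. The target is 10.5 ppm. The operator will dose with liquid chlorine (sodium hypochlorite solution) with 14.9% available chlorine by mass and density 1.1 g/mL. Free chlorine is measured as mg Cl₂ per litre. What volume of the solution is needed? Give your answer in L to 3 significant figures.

Volume: 863 m³ = 863,000 L.
Chlorine deficit: 10.5 − 2.4 = 8.1 ppm = 8.1 mg/L as Cl₂.
Cl₂ equivalent needed: 8.1 mg/L × 863,000 L = 6,990,000 mg = 6990 g.
Product at 14.9% available chlorine: 6990 / 0.149 = 46,910 g.
Volume at density 1.1 g/mL: 46,910 g ÷ 1.1 g/mL = 42,650 mL.

42.6 L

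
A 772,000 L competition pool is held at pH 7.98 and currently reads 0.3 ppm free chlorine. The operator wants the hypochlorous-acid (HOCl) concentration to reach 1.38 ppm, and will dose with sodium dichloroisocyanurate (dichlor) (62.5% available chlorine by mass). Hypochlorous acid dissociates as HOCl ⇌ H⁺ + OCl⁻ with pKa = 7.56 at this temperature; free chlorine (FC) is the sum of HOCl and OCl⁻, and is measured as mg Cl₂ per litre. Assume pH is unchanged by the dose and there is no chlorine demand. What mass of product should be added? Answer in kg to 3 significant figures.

[OCl⁻]/[HOCl] = 10^(pH − pKa) = 10^(7.98 − 7.56) = 2.63; fraction as HOCl = 1/(1 + 2.63) = 0.2755.
Free chlorine required for 1.38 ppm HOCl: 1.38 / 0.2755 = 5.01 ppm.
FC to add: 5.01 − 0.3 = 4.71 mg/L as Cl₂.
Cl₂ equivalent: 4.71 mg/L × 772,000 L = 3636 g.
Product at 62.5% available Cl: 3636 / 0.625 = 5818 g.

5.82 kg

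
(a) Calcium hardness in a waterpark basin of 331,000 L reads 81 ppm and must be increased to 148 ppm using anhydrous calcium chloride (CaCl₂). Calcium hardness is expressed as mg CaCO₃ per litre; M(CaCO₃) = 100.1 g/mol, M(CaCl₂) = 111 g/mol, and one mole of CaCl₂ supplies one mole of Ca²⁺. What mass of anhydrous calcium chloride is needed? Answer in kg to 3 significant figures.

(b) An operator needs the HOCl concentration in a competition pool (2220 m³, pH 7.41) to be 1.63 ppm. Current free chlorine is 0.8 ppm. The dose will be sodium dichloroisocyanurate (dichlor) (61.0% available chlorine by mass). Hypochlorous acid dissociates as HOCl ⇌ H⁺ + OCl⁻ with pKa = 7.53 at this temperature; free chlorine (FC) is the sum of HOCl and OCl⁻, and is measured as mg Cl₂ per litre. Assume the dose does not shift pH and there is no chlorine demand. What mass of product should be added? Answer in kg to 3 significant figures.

(a) 24.6 kg; (b) 7.52 kg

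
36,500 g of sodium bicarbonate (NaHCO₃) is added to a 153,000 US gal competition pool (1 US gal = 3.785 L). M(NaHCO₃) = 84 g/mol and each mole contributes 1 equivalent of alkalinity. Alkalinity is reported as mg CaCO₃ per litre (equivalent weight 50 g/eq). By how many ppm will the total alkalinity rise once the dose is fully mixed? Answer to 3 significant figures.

Volume: 153,000 US gal × 3.785 L/gal = 579,105 L.
Moles of NaHCO₃: 36,500 g ÷ 84 g/mol = 434.5 mol → 434.5 eq of alkalinity.
As CaCO₃: 434.5 eq × 50 g/eq = 21,730 g.
Rise: 21,730 g / 579,105 L × 1000 = 37.52 mg/L.

37.5 ppm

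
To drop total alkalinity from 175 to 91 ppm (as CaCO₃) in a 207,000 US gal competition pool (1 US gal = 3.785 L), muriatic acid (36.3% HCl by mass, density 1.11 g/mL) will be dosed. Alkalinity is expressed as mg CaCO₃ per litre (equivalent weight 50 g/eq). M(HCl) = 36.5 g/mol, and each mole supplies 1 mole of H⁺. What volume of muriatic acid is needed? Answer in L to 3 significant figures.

119 L

Volume: 207,000 US gal × 3.785 L/gal = 783,495 L.
Alkalinity to neutralize: (175 − 91) = 84 mg/L as CaCO₃ × 783,495 L = 65,810 g as CaCO₃.
Equivalents of H⁺ required: 65,810 ÷ 50 g/eq = 1316 eq = 1316 mol HCl.
Mass of HCl: 1316 × 36.5 = 48,040 g.
Mass of 36.3% solution: 48,040 / 0.363 = 132,400 g.
Volume: 132,400 g ÷ 1.11 g/mL = 119,200 mL.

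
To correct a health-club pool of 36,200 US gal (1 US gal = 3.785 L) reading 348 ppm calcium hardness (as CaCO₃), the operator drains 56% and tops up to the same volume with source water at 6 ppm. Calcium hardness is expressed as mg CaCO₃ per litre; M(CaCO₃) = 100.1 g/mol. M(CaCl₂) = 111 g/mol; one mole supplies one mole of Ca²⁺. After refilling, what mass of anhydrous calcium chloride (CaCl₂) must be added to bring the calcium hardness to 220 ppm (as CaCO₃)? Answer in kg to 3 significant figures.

9.65 kg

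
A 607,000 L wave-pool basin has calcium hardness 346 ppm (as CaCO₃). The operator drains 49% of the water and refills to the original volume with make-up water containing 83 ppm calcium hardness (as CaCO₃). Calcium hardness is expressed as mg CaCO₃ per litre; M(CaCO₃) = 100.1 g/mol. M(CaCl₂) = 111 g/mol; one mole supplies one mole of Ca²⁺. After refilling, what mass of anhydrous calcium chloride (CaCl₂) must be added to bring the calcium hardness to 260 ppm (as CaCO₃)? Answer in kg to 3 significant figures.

28.9 kg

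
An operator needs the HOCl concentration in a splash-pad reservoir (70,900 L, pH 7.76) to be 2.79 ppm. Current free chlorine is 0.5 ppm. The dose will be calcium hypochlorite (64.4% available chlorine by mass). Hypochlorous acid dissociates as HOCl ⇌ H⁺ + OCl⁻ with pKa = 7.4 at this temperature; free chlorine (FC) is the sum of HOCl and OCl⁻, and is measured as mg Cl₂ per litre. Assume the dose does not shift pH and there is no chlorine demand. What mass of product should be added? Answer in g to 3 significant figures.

956 g

[OCl⁻]/[HOCl] = 10^(pH − pKa) = 10^(7.76 − 7.4) = 2.291; fraction as HOCl = 1/(1 + 2.291) = 0.3039.
Free chlorine required for 2.79 ppm HOCl: 2.79 / 0.3039 = 9.182 ppm.
FC to add: 9.182 − 0.5 = 8.682 mg/L as Cl₂.
Cl₂ equivalent: 8.682 mg/L × 70,900 L = 615.5 g.
Product at 64.4% available Cl: 615.5 / 0.644 = 955.8 g.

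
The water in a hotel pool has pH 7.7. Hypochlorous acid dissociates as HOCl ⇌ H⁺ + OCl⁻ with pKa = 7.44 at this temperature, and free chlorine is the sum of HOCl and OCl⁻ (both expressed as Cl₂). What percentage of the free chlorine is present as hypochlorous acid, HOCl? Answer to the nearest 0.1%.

35.5%

[OCl⁻]/[HOCl] = 10^(pH − pKa) = 10^(7.7 − 7.44) = 10^0.26 = 1.82.
Fraction as HOCl = 1 / (1 + 1.82) = 0.3546.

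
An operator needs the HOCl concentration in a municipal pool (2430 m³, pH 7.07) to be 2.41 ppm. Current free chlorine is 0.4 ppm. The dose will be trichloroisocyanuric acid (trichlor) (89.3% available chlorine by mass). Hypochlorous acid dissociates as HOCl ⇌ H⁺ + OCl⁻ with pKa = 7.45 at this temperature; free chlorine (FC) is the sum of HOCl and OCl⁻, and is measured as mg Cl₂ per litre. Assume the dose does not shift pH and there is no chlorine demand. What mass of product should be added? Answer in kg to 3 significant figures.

8.20 kg

Volume: 2430 m³ = 2,430,000 L.
[OCl⁻]/[HOCl] = 10^(pH − pKa) = 10^(7.07 − 7.45) = 0.4169; fraction as HOCl = 1/(1 + 0.4169) = 0.7058.
Free chlorine required for 2.41 ppm HOCl: 2.41 / 0.7058 = 3.415 ppm.
FC to add: 3.415 − 0.4 = 3.015 mg/L as Cl₂.
Cl₂ equivalent: 3.015 mg/L × 2,430,000 L = 7326 g.
Product at 89.3% available Cl: 7326 / 0.893 = 8203 g.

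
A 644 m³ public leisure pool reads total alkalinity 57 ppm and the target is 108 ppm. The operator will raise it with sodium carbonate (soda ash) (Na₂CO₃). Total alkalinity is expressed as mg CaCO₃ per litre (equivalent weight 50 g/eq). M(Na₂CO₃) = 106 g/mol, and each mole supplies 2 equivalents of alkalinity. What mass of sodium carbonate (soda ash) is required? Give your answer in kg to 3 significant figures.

Volume: 644 m³ = 644,000 L.
Alkalinity to add: (108 − 57) = 51 mg/L as CaCO₃ × 644,000 L = 32,840 g as CaCO₃.
Equivalents: 32,840 g ÷ 50 g/eq = 656.9 eq.
Each mole of Na₂CO₃ supplies 2 eq, so 656.9 / 2 = 328.4 mol.
Mass: 328.4 mol × 106 g/mol = 34,810 g.

34.8 kg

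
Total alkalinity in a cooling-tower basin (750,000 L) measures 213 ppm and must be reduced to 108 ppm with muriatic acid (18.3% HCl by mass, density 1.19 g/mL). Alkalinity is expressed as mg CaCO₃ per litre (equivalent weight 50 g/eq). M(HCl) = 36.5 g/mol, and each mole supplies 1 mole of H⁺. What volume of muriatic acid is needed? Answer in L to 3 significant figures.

264 L

Alkalinity to neutralize: (213 − 108) = 105 mg/L as CaCO₃ × 750,000 L = 78,750 g as CaCO₃.
Equivalents of H⁺ required: 78,750 ÷ 50 g/eq = 1575 eq = 1575 mol HCl.
Mass of HCl: 1575 × 36.5 = 57,490 g.
Mass of 18.3% solution: 57,490 / 0.183 = 314,100 g.
Volume: 314,100 g ÷ 1.19 g/mL = 264,000 mL.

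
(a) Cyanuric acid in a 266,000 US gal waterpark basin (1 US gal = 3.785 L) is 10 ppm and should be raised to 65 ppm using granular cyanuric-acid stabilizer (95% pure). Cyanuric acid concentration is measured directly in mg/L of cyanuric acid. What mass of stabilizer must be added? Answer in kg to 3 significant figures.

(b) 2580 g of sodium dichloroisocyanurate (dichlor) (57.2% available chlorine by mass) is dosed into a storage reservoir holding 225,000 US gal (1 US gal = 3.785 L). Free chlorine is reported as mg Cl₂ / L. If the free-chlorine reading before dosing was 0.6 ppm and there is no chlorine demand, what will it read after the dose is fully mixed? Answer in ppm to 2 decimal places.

(a) 58.3 kg; (b) 2.33 ppm

(a) Volume: 266,000 US gal × 3.785 L/gal = 1,006,810 L.
(a) CYA to add: (65 − 10) = 55 mg/L × 1,006,810 L = 55,370 g cyanuric acid.
(a) At 95% purity: 55,370 / 0.95 = 58,290 g product.

(b) Volume: 225,000 US gal × 3.785 L/gal = 851,625 L.
(b) Available chlorine delivered: 2580 g × 0.572 = 1476 g as Cl₂.
(b) Concentration rise: 1476 g / 851,625 L = 1.733 mg/L = 1.73 ppm.
(b) Final FC: 0.6 + 1.73 = 2.33 ppm.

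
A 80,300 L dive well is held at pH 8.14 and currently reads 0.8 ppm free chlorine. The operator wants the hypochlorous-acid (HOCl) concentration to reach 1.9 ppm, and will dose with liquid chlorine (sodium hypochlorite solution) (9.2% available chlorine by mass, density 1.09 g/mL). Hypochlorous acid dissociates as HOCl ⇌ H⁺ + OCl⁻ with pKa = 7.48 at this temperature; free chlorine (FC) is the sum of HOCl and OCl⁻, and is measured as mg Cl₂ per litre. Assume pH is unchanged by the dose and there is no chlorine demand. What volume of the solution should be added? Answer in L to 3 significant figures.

[OCl⁻]/[HOCl] = 10^(pH − pKa) = 10^(8.14 − 7.48) = 4.571; fraction as HOCl = 1/(1 + 4.571) = 0.1795.
Free chlorine required for 1.9 ppm HOCl: 1.9 / 0.1795 = 10.58 ppm.
FC to add: 10.58 − 0.8 = 9.785 mg/L as Cl₂.
Cl₂ equivalent: 9.785 mg/L × 80,300 L = 785.7 g.
Product at 9.2% available Cl: 785.7 / 0.092 = 8540 g.
Volume: 8540 g ÷ 1.09 g/mL = 7835 mL.

7.84 L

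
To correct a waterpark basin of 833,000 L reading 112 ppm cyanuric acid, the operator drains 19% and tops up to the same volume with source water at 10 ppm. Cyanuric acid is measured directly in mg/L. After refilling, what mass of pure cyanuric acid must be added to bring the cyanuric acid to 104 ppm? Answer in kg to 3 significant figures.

9.48 kg

After draining 19% and refilling: 112 × 0.81 + 10 × 0.19 = 92.62 ppm.
Deficit to target: 104 − 92.62 = 11.38 mg/L.
Mass: 11.38 mg/L × 833,000 L = 9480 g cyanuric acid.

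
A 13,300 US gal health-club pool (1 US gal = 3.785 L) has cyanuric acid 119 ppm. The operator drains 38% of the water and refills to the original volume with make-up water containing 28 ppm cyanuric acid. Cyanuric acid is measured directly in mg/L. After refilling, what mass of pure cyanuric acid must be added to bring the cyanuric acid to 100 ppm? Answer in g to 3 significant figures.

784 g

Volume: 13,300 US gal × 3.785 L/gal = 50,340 L.
After draining 38% and refilling: 119 × 0.62 + 28 × 0.38 = 84.42 ppm.
Deficit to target: 100 − 84.42 = 15.58 mg/L.
Mass: 15.58 mg/L × 50,340 L = 784.3 g cyanuric acid.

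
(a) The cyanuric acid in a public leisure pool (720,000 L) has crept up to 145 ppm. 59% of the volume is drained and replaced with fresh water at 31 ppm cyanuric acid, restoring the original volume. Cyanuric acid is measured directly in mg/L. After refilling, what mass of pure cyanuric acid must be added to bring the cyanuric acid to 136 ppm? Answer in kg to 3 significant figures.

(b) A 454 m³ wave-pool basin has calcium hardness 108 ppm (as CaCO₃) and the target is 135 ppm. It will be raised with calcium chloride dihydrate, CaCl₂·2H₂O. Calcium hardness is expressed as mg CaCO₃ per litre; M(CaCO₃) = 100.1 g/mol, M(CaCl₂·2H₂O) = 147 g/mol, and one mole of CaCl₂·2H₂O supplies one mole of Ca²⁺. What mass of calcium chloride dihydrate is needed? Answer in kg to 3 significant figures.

(a) After draining 59% and refilling: 145 × 0.41 + 31 × 0.59 = 77.74 ppm.
(a) Deficit to target: 136 − 77.74 = 58.26 mg/L.
(a) Mass: 58.26 mg/L × 720,000 L = 41,950 g cyanuric acid.

(b) Volume: 454 m³ = 454,000 L.
(b) Hardness to add: (135 − 108) = 27 mg/L as CaCO₃ × 454,000 L = 12,260 g as CaCO₃.
(b) Moles of Ca²⁺ (1 mol Ca²⁺ ≡ 1 mol CaCO₃): 12,260 / 100.1 g/mol = 122.5 mol.
(b) Mass of CaCl₂·2H₂O: 122.5 × 147 = 18,000 g.

(a) 41.9 kg; (b) 18.0 kg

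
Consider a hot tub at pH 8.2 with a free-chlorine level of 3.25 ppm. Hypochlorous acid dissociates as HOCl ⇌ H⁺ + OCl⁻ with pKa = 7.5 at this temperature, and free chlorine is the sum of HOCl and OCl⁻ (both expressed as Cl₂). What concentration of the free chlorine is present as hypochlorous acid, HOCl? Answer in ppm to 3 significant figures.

[OCl⁻]/[HOCl] = 10^(pH − pKa) = 10^(8.2 − 7.5) = 10^0.70 = 5.012.
Fraction as HOCl = 1 / (1 + 5.012) = 0.1663.
HOCl = 0.1663 × 3.25 ppm = 0.5406 ppm.

0.541 ppm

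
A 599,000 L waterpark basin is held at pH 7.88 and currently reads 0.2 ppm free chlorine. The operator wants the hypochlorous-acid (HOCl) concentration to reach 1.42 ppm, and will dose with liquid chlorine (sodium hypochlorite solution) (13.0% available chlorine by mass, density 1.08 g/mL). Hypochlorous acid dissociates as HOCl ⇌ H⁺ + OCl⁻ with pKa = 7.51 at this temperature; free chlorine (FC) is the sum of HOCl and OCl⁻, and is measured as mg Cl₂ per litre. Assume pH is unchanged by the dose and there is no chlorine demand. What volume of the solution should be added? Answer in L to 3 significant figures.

19.4 L

[OCl⁻]/[HOCl] = 10^(pH − pKa) = 10^(7.88 − 7.51) = 2.344; fraction as HOCl = 1/(1 + 2.344) = 0.299.
Free chlorine required for 1.42 ppm HOCl: 1.42 / 0.299 = 4.749 ppm.
FC to add: 4.749 − 0.2 = 4.549 mg/L as Cl₂.
Cl₂ equivalent: 4.549 mg/L × 599,000 L = 2725 g.
Product at 13.0% available Cl: 2725 / 0.13 = 20,960 g.
Volume: 20,960 g ÷ 1.08 g/mL = 19,410 mL.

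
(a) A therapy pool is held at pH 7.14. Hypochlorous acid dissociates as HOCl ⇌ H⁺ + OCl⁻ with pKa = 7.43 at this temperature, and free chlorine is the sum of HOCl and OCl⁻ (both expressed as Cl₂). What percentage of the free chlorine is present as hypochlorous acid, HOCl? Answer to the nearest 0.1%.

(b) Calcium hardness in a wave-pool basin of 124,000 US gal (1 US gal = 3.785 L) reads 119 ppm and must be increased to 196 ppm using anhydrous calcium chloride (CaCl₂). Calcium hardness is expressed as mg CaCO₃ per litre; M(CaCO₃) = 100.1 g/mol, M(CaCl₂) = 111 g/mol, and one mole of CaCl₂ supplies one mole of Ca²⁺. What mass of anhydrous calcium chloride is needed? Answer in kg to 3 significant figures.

(a) 66.1%; (b) 40.1 kg

(a) [OCl⁻]/[HOCl] = 10^(pH − pKa) = 10^(7.14 − 7.43) = 10^-0.29 = 0.5129.
(a) Fraction as HOCl = 1 / (1 + 0.5129) = 0.661.

(b) Volume: 124,000 US gal × 3.785 L/gal = 469,340 L.
(b) Hardness to add: (196 − 119) = 77 mg/L as CaCO₃ × 469,340 L = 36,140 g as CaCO₃.
(b) Moles of Ca²⁺ (1 mol Ca²⁺ ≡ 1 mol CaCO₃): 36,140 / 100.1 g/mol = 361 mol.
(b) Mass of CaCl₂: 361 × 111 = 40,070 g.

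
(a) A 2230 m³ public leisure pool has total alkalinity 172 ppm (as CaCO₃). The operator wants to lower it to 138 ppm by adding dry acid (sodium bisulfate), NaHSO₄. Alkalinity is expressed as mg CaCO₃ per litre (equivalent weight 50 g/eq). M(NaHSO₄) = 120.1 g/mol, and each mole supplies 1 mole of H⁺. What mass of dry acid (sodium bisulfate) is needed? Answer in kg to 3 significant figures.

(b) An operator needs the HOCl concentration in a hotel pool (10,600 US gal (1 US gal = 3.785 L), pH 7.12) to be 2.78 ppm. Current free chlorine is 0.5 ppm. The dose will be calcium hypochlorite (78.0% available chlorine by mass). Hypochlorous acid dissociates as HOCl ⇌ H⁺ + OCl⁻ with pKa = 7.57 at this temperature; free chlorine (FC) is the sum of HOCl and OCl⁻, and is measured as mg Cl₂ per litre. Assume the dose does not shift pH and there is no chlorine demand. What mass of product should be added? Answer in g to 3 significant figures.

(a) 182 kg; (b) 168 g

(a) Volume: 2230 m³ = 2,230,000 L.
(a) Alkalinity to neutralize: (172 − 138) = 34 mg/L as CaCO₃ × 2,230,000 L = 75,820 g as CaCO₃.
(a) Equivalents of H⁺ required: 75,820 ÷ 50 g/eq = 1516 eq = 1516 mol NaHSO₄.
(a) Mass of NaHSO₄: 1516 × 120.1 = 182,100 g.

(b) Volume: 10,600 US gal × 3.785 L/gal = 40,121 L.
(b) [OCl⁻]/[HOCl] = 10^(pH − pKa) = 10^(7.12 − 7.57) = 0.3548; fraction as HOCl = 1/(1 + 0.3548) = 0.7381.
(b) Free chlorine required for 2.78 ppm HOCl: 2.78 / 0.7381 = 3.766 ppm.
(b) FC to add: 3.766 − 0.5 = 3.266 mg/L as Cl₂.
(b) Cl₂ equivalent: 3.266 mg/L × 40,121 L = 131.1 g.
(b) Product at 78.0% available Cl: 131.1 / 0.78 = 168 g.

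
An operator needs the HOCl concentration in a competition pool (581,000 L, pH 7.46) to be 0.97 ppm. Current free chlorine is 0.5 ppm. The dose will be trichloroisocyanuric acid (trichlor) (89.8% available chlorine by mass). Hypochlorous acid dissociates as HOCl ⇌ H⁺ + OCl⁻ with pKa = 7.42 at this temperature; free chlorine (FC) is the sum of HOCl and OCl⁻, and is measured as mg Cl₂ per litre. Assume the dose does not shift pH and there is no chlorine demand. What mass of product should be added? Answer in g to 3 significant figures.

992 g

[OCl⁻]/[HOCl] = 10^(pH − pKa) = 10^(7.46 − 7.42) = 1.096; fraction as HOCl = 1/(1 + 1.096) = 0.477.
Free chlorine required for 0.97 ppm HOCl: 0.97 / 0.477 = 2.034 ppm.
FC to add: 2.034 − 0.5 = 1.534 mg/L as Cl₂.
Cl₂ equivalent: 1.534 mg/L × 581,000 L = 891 g.
Product at 89.8% available Cl: 891 / 0.898 = 992.2 g.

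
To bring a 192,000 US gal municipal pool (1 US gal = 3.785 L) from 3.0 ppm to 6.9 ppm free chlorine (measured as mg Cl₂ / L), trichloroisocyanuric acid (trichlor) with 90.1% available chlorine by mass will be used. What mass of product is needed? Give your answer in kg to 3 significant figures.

3.15 kg

Volume: 192,000 US gal × 3.785 L/gal = 726,720 L.
Chlorine deficit: 6.9 − 3.0 = 3.9 ppm = 3.9 mg/L as Cl₂.
Cl₂ equivalent needed: 3.9 mg/L × 726,720 L = 2,834,000 mg = 2834 g.
Product at 90.1% available chlorine: 2834 / 0.901 = 3146 g.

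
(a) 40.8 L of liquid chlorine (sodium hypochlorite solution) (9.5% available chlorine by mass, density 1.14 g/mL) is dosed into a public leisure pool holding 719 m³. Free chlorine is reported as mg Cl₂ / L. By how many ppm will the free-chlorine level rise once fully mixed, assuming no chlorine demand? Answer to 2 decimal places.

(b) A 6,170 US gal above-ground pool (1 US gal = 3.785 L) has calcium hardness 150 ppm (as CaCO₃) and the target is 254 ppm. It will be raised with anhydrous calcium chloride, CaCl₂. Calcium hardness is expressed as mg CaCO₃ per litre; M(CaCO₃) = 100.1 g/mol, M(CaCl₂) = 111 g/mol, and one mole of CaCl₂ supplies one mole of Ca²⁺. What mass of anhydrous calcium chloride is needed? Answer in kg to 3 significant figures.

(a) 6.15 ppm; (b) 2.69 kg

(a) Volume: 719 m³ = 719,000 L.
(a) Mass of solution: 40.8 L × 1000 mL/L × 1.14 g/mL = 46,510 g.
(a) Available chlorine delivered: 46,510 g × 0.095 = 4419 g as Cl₂.
(a) Concentration rise: 4419 g / 719,000 L = 6.146 mg/L = 6.15 ppm.

(b) Volume: 6,170 US gal × 3.785 L/gal = 23,353 L.
(b) Hardness to add: (254 − 150) = 104 mg/L as CaCO₃ × 23,353 L = 2429 g as CaCO₃.
(b) Moles of Ca²⁺ (1 mol Ca²⁺ ≡ 1 mol CaCO₃): 2429 / 100.1 g/mol = 24.26 mol.
(b) Mass of CaCl₂: 24.26 × 111 = 2693 g.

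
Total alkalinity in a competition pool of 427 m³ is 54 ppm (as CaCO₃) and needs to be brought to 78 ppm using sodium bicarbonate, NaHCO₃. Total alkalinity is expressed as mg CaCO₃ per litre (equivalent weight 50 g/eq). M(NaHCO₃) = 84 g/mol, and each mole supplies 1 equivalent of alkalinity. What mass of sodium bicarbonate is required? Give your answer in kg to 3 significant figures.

17.2 kg

Volume: 427 m³ = 427,000 L.
Alkalinity to add: (78 − 54) = 24 mg/L as CaCO₃ × 427,000 L = 10,250 g as CaCO₃.
Equivalents: 10,250 g ÷ 50 g/eq = 205 eq.
NaHCO₃ supplies 1 eq per mole → 205 mol.
Mass: 205 mol × 84 g/mol = 17,220 g.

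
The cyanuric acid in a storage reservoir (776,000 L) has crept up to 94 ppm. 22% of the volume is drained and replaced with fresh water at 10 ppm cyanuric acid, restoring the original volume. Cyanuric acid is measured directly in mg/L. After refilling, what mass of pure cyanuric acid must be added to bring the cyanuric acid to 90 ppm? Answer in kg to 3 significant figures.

After draining 22% and refilling: 94 × 0.78 + 10 × 0.22 = 75.52 ppm.
Deficit to target: 90 − 75.52 = 14.48 mg/L.
Mass: 14.48 mg/L × 776,000 L = 11,240 g cyanuric acid.

11.2 kg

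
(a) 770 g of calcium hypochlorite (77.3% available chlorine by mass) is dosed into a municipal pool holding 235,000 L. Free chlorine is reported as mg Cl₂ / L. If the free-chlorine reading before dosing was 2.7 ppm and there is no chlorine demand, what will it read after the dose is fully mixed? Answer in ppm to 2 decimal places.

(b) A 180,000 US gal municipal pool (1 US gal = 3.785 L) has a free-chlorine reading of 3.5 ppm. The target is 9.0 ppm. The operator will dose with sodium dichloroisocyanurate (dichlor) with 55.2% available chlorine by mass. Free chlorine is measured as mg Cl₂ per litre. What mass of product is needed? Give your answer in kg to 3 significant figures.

(a) 5.23 ppm; (b) 6.79 kg

(a) Available chlorine delivered: 770 g × 0.773 = 595.2 g as Cl₂.
(a) Concentration rise: 595.2 g / 235,000 L = 2.533 mg/L = 2.53 ppm.
(a) Final FC: 2.7 + 2.53 = 5.23 ppm.

(b) Volume: 180,000 US gal × 3.785 L/gal = 681,300 L.
(b) Chlorine deficit: 9.0 − 3.5 = 5.5 ppm = 5.5 mg/L as Cl₂.
(b) Cl₂ equivalent needed: 5.5 mg/L × 681,300 L = 3,747,000 mg = 3747 g.
(b) Product at 55.2% available chlorine: 3747 / 0.552 = 6788 g.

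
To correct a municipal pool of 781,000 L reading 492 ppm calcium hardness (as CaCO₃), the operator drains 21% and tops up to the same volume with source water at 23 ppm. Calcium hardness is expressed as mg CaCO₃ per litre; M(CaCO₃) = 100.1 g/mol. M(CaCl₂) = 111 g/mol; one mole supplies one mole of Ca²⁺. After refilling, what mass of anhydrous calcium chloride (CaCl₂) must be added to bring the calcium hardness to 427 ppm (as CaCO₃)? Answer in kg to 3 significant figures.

29.0 kg

After draining 21% and refilling: 492 × 0.79 + 23 × 0.21 = 393.51 ppm.
Deficit to target: 427 − 393.51 = 33.49 mg/L.
As CaCO₃: 33.49 mg/L × 781,000 L = 26,160 g; ÷ 100.1 = 261.3 mol Ca²⁺.
Mass: 261.3 × 111 = 29,000 g.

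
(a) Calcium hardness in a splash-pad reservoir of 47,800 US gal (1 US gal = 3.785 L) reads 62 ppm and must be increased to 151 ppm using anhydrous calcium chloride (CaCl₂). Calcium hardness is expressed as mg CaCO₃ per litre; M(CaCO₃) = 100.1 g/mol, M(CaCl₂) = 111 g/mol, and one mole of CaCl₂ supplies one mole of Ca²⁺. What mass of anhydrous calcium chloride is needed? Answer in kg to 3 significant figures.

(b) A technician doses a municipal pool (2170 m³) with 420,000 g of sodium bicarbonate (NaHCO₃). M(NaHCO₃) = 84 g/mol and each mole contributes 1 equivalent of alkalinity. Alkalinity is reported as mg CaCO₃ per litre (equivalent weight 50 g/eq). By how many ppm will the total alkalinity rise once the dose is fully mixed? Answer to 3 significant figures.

(a) Volume: 47,800 US gal × 3.785 L/gal = 180,923 L.
(a) Hardness to add: (151 − 62) = 89 mg/L as CaCO₃ × 180,923 L = 16,100 g as CaCO₃.
(a) Moles of Ca²⁺ (1 mol Ca²⁺ ≡ 1 mol CaCO₃): 16,100 / 100.1 g/mol = 160.9 mol.
(a) Mass of CaCl₂: 160.9 × 111 = 17,860 g.

(b) Volume: 2170 m³ = 2,170,000 L.
(b) Moles of NaHCO₃: 420,000 g ÷ 84 g/mol = 5000 mol → 5000 eq of alkalinity.
(b) As CaCO₃: 5000 eq × 50 g/eq = 250,000 g.
(b) Rise: 250,000 g / 2,170,000 L × 1000 = 115.2 mg/L.

(a) 17.9 kg; (b) 115 ppm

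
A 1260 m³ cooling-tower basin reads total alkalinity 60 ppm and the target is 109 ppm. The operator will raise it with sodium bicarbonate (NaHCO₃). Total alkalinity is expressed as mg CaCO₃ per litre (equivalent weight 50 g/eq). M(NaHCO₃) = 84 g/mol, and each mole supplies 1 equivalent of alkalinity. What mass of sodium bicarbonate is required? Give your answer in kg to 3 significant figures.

104 kg

Volume: 1260 m³ = 1,260,000 L.
Alkalinity to add: (109 − 60) = 49 mg/L as CaCO₃ × 1,260,000 L = 61,740 g as CaCO₃.
Equivalents: 61,740 g ÷ 50 g/eq = 1235 eq.
NaHCO₃ supplies 1 eq per mole → 1235 mol.
Mass: 1235 mol × 84 g/mol = 103,700 g.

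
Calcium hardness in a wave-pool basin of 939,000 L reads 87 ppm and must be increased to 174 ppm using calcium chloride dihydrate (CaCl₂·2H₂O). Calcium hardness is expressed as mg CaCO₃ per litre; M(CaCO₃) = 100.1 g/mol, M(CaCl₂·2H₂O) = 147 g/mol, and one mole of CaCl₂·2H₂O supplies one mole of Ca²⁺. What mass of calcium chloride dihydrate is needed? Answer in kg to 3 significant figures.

Hardness to add: (174 − 87) = 87 mg/L as CaCO₃ × 939,000 L = 81,690 g as CaCO₃.
Moles of Ca²⁺ (1 mol Ca²⁺ ≡ 1 mol CaCO₃): 81,690 / 100.1 g/mol = 816.1 mol.
Mass of CaCl₂·2H₂O: 816.1 × 147 = 120,000 g.

120 kg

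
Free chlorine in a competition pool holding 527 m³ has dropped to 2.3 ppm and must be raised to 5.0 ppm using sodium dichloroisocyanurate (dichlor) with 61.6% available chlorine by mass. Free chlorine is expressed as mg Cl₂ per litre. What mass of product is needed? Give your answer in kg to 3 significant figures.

2.31 kg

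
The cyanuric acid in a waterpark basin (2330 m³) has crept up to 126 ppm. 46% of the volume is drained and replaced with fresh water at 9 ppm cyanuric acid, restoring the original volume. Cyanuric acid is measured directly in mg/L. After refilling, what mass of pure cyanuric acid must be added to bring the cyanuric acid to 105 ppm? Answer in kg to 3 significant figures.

76.5 kg

Volume: 2330 m³ = 2,330,000 L.
After draining 46% and refilling: 126 × 0.54 + 9 × 0.46 = 72.18 ppm.
Deficit to target: 105 − 72.18 = 32.82 mg/L.
Mass: 32.82 mg/L × 2,330,000 L = 76,470 g cyanuric acid.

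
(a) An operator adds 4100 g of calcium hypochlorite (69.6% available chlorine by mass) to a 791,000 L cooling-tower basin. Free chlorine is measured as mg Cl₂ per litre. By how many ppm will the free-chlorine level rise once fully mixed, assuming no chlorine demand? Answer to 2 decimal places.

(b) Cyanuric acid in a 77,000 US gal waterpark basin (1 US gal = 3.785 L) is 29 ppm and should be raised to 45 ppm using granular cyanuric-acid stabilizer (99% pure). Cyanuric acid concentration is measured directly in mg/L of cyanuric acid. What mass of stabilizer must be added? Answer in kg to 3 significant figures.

(a) 3.61 ppm; (b) 4.71 kg

(a) Available chlorine delivered: 4100 g × 0.696 = 2854 g as Cl₂.
(a) Concentration rise: 2854 g / 791,000 L = 3.608 mg/L = 3.61 ppm.

(b) Volume: 77,000 US gal × 3.785 L/gal = 291,445 L.
(b) CYA to add: (45 − 29) = 16 mg/L × 291,445 L = 4663 g cyanuric acid.
(b) At 99% purity: 4663 / 0.99 = 4710 g product.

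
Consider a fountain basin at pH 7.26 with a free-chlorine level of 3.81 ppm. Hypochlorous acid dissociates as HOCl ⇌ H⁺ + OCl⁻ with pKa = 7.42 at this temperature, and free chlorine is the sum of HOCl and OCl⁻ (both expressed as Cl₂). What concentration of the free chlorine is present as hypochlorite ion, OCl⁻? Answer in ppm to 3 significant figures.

1.56 ppm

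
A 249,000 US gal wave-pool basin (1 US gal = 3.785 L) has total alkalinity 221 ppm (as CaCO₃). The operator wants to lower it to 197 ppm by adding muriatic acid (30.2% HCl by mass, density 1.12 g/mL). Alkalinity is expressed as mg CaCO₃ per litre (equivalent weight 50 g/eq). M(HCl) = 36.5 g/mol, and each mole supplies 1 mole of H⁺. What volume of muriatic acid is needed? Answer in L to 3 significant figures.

48.8 L

Volume: 249,000 US gal × 3.785 L/gal = 942,465 L.
Alkalinity to neutralize: (221 − 197) = 24 mg/L as CaCO₃ × 942,465 L = 22,620 g as CaCO₃.
Equivalents of H⁺ required: 22,620 ÷ 50 g/eq = 452.4 eq = 452.4 mol HCl.
Mass of HCl: 452.4 × 36.5 = 16,510 g.
Mass of 30.2% solution: 16,510 / 0.302 = 54,680 g.
Volume: 54,680 g ÷ 1.12 g/mL = 48,820 mL.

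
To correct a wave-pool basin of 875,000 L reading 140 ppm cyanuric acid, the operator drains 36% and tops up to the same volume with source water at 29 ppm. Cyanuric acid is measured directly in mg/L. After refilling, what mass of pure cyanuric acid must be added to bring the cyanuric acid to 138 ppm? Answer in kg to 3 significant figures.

33.2 kg

After draining 36% and refilling: 140 × 0.64 + 29 × 0.36 = 100.04 ppm.
Deficit to target: 138 − 100.04 = 37.96 mg/L.
Mass: 37.96 mg/L × 875,000 L = 33,210 g cyanuric acid.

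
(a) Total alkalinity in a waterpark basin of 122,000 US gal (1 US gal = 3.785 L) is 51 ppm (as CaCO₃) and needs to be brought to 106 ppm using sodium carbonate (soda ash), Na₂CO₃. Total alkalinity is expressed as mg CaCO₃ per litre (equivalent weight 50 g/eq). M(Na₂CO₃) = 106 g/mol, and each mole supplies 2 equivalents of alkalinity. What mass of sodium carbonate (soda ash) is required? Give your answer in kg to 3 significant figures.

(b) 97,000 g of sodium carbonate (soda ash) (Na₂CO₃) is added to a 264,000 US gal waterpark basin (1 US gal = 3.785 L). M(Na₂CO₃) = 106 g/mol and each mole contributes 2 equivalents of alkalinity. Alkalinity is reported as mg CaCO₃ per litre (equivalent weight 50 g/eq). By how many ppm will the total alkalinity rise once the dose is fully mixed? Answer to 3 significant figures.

(a) 26.9 kg; (b) 91.6 ppm

(a) Volume: 122,000 US gal × 3.785 L/gal = 461,770 L.
(a) Alkalinity to add: (106 − 51) = 55 mg/L as CaCO₃ × 461,770 L = 25,400 g as CaCO₃.
(a) Equivalents: 25,400 g ÷ 50 g/eq = 507.9 eq.
(a) Each mole of Na₂CO₃ supplies 2 eq, so 507.9 / 2 = 254 mol.
(a) Mass: 254 mol × 106 g/mol = 26,920 g.

(b) Volume: 264,000 US gal × 3.785 L/gal = 999,240 L.
(b) Moles of Na₂CO₃: 97,000 g ÷ 106 g/mol = 915.1 mol → 1830 eq of alkalinity.
(b) As CaCO₃: 1830 eq × 50 g/eq = 91,510 g.
(b) Rise: 91,510 g / 999,240 L × 1000 = 91.58 mg/L.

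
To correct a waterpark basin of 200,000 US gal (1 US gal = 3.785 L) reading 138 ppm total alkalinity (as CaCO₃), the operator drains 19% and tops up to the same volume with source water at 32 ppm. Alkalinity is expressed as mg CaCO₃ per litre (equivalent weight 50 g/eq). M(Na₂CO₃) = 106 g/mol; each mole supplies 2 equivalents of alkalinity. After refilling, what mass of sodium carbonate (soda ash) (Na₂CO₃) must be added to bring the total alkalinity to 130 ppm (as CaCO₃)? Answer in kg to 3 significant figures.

9.74 kg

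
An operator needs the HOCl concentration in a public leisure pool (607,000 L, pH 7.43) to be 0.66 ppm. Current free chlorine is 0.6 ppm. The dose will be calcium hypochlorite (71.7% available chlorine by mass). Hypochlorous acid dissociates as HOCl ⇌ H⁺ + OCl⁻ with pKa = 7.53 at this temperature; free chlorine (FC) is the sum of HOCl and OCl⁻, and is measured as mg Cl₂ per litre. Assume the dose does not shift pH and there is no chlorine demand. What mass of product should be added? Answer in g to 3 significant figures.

[OCl⁻]/[HOCl] = 10^(pH − pKa) = 10^(7.43 − 7.53) = 0.7943; fraction as HOCl = 1/(1 + 0.7943) = 0.5573.
Free chlorine required for 0.66 ppm HOCl: 0.66 / 0.5573 = 1.184 ppm.
FC to add: 1.184 − 0.6 = 0.5843 mg/L as Cl₂.
Cl₂ equivalent: 0.5843 mg/L × 607,000 L = 354.6 g.
Product at 71.7% available Cl: 354.6 / 0.717 = 494.6 g.

495 g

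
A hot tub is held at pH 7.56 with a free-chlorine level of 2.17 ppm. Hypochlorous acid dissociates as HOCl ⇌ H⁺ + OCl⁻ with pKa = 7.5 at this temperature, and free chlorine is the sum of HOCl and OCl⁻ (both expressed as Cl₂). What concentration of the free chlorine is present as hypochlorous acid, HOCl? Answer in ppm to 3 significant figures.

1.01 ppm

[OCl⁻]/[HOCl] = 10^(pH − pKa) = 10^(7.56 − 7.5) = 10^0.06 = 1.148.
Fraction as HOCl = 1 / (1 + 1.148) = 0.4655.
HOCl = 0.4655 × 2.17 ppm = 1.01 ppm.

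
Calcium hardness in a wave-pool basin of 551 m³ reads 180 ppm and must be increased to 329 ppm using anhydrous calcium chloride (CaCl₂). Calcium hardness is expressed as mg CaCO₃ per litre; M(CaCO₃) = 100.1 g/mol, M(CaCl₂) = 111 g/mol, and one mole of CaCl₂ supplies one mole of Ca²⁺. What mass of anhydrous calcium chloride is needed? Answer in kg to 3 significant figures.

91.0 kg

Volume: 551 m³ = 551,000 L.
Hardness to add: (329 − 180) = 149 mg/L as CaCO₃ × 551,000 L = 82,100 g as CaCO₃.
Moles of Ca²⁺ (1 mol Ca²⁺ ≡ 1 mol CaCO₃): 82,100 / 100.1 g/mol = 820.2 mol.
Mass of CaCl₂: 820.2 × 111 = 91,040 g.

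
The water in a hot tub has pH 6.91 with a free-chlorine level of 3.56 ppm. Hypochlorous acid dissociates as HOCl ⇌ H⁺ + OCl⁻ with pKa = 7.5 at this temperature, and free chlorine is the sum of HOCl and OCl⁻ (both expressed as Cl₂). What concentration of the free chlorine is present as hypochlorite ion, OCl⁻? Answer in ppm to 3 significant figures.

0.728 ppm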